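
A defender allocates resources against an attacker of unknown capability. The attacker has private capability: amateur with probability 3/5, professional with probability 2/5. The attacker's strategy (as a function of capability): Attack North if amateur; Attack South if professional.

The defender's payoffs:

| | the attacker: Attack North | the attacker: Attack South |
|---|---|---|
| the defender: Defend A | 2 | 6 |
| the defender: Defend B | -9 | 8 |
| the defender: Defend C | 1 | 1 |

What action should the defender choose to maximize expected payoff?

E[Defend A] = 3/5·(2) + 2/5·(6) = 18/5
E[Defend B] = 3/5·(-9) + 2/5·(8) = -11/5
E[Defend C] = 3/5·(1) + 2/5·(1) = 1
Best response: Defend A (18/5 is the largest).

Defend A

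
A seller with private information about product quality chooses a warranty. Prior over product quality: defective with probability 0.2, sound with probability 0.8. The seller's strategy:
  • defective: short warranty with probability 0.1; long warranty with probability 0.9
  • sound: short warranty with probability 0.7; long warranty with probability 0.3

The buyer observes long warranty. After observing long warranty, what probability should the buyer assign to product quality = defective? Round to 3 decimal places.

P(long warranty) = 0.2·0.9 + 0.8·0.3 = 0.42
P(defective | long warranty) = (0.2·0.9) / 0.42 = 0.18 / 0.42 = 0.428571

0.429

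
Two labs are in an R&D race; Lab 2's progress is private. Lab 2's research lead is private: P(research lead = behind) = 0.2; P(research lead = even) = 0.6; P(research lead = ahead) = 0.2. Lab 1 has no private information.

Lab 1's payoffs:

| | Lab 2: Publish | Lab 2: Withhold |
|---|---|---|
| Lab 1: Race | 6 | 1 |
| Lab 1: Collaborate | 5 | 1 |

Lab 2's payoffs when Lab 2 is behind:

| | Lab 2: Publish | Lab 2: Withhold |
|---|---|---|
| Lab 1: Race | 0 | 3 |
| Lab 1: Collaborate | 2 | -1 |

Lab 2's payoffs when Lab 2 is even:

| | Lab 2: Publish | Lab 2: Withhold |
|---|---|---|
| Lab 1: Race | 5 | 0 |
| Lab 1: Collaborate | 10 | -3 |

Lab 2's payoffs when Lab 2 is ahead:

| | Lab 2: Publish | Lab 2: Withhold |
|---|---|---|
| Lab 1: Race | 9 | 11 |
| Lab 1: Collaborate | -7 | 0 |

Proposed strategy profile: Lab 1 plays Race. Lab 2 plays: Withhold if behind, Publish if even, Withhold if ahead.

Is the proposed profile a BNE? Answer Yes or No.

Yes

Lab 1 plays Race: E[Race] = 0.2·(1) + 0.6·(6) + 0.2·(1) = 4; E[Collaborate] = 3.4. Best-responding. ✓
Lab 2 (research lead behind), facing Race: Publish gives 0, Withhold gives 3. Proposed Withhold is best. ✓
Lab 2 (research lead even), facing Race: Publish gives 5, Withhold gives 0. Proposed Publish is best. ✓
Lab 2 (research lead ahead), facing Race: Publish gives 9, Withhold gives 11. Proposed Withhold is best. ✓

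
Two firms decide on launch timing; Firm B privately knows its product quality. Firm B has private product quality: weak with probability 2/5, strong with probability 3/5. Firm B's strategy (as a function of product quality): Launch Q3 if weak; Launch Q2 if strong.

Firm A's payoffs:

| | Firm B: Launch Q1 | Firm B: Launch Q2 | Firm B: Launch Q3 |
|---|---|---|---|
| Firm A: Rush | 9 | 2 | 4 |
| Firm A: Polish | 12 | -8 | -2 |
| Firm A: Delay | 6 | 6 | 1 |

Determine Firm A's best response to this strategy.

E[Rush] = 2/5·(4) + 3/5·(2) = 14/5
E[Polish] = 2/5·(-2) + 3/5·(-8) = -28/5
E[Delay] = 2/5·(1) + 3/5·(6) = 4
Best response: Delay (4 is the largest).

Delay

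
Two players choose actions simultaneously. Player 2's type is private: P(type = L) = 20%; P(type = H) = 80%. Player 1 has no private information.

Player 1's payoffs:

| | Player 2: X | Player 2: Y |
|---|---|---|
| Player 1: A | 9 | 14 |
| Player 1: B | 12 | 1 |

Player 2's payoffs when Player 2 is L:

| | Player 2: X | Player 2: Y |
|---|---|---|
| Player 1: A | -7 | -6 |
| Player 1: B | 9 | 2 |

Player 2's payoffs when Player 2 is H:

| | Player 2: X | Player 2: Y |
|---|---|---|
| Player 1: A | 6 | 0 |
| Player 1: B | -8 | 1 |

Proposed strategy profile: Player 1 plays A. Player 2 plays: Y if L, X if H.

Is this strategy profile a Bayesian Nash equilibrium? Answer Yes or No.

Yes

A profile is a BNE iff every type of every player is best-responding given beliefs about the other side.
Player 1 plays A: E[A] = 0.2·(14) + 0.8·(9) = 10; E[B] = 9.8. Best-responding. ✓
Player 2 (type L), facing A: X gives -7, Y gives -6. Proposed Y is best. ✓
Player 2 (type H), facing A: X gives 6, Y gives 0. Proposed X is best. ✓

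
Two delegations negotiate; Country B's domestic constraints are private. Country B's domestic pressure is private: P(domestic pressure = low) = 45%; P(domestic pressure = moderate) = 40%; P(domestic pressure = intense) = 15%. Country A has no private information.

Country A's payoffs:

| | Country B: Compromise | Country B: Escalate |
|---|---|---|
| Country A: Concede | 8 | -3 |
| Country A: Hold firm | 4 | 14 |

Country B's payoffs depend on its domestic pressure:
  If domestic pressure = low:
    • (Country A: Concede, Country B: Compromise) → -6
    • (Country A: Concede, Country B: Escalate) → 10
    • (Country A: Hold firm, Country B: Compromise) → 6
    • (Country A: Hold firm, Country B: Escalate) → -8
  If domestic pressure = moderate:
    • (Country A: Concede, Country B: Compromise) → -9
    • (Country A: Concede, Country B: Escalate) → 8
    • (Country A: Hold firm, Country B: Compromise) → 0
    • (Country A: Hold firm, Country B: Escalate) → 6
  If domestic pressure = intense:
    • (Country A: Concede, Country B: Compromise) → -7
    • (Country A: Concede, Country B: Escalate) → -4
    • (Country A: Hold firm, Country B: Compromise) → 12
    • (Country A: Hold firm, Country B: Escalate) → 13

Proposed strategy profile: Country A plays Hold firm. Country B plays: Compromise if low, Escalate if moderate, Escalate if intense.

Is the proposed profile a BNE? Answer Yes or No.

Yes

Country A plays Hold firm: E[Hold firm] = 0.45·(4) + 0.4·(14) + 0.15·(14) = 9.5; E[Concede] = 1.95. Best-responding. ✓
Country B (domestic pressure low), facing Hold firm: Compromise gives 6, Escalate gives -8. Proposed Compromise is best. ✓
Country B (domestic pressure moderate), facing Hold firm: Compromise gives 0, Escalate gives 6. Proposed Escalate is best. ✓
Country B (domestic pressure intense), facing Hold firm: Compromise gives 12, Escalate gives 13. Proposed Escalate is best. ✓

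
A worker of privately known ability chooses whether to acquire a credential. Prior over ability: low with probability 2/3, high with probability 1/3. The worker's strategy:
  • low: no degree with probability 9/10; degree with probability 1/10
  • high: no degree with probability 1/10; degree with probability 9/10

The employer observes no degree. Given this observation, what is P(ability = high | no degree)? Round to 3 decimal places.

Apply Bayes' rule using the sender's strategy as the likelihood.
P(no degree) = (2/3)·(9/10) + (1/3)·(1/10) = 19/30
P(high | no degree) = ((1/3)·(1/10)) / (19/30) = (1/30) / (19/30) = 1/19

0.053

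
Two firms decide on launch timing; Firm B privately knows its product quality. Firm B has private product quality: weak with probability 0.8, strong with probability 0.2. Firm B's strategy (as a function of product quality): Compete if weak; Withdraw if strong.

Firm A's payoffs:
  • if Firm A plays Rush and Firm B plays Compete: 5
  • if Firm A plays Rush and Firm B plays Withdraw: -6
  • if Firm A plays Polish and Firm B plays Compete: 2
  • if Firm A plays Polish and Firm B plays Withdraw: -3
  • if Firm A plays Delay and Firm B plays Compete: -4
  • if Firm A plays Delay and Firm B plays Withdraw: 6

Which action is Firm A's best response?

Rush

E[Rush] = 0.8·(5) + 0.2·(-6) = 2.8
E[Polish] = 0.8·(2) + 0.2·(-3) = 1
E[Delay] = 0.8·(-4) + 0.2·(6) = -2
Best response: Rush (2.8 is the largest).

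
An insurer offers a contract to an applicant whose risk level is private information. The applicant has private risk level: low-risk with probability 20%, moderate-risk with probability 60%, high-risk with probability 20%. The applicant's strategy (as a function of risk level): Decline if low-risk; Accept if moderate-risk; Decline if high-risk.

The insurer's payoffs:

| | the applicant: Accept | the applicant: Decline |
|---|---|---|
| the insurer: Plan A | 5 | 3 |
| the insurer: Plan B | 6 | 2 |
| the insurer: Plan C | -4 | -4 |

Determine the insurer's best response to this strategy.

Plan B

Compute the insurer's expected payoff for each action, taking the expectation over the applicant's type.
E[Plan A] = 0.2·(3) + 0.6·(5) + 0.2·(3) = 4.2
E[Plan B] = 0.2·(2) + 0.6·(6) + 0.2·(2) = 4.4
E[Plan C] = 0.2·(-4) + 0.6·(-4) + 0.2·(-4) = -4
Best response: Plan B (4.4 is the largest).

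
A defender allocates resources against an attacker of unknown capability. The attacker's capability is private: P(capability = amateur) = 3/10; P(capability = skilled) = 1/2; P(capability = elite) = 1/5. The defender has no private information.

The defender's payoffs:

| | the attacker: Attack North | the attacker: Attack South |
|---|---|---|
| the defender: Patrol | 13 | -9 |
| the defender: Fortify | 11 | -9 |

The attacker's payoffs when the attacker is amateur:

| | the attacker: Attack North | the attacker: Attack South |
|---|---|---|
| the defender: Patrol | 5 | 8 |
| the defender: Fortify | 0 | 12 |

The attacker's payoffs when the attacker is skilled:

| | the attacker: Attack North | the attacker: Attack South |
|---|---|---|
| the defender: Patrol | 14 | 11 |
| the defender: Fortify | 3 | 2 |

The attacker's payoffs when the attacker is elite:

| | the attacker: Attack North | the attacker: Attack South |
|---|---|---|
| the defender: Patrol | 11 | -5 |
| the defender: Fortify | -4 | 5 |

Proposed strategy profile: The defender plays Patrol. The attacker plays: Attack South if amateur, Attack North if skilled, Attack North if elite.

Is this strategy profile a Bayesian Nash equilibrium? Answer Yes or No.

Yes

The defender plays Patrol: E[Patrol] = 3/10·(-9) + 1/2·(13) + 1/5·(13) = 32/5; E[Fortify] = 5. Best-responding. ✓
The attacker (capability amateur), facing Patrol: Attack North gives 5, Attack South gives 8. Proposed Attack South is best. ✓
The attacker (capability skilled), facing Patrol: Attack North gives 14, Attack South gives 11. Proposed Attack North is best. ✓
The attacker (capability elite), facing Patrol: Attack North gives 11, Attack South gives -5. Proposed Attack North is best. ✓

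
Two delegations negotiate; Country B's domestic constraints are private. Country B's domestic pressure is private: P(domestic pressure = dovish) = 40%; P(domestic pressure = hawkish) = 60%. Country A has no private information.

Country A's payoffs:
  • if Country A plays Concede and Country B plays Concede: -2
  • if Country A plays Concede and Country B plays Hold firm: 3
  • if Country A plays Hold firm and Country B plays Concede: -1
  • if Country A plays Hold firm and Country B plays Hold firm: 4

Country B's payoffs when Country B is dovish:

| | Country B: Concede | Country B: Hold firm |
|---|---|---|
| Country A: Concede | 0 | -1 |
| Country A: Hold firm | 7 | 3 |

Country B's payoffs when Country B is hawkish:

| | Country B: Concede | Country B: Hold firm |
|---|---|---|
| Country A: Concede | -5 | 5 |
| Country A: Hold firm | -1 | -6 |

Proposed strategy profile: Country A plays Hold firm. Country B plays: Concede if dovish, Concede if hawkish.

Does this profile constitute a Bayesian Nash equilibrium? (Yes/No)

Country A plays Hold firm: E[Hold firm] = 0.4·(-1) + 0.6·(-1) = -1; E[Concede] = -2. Best-responding. ✓
Country B (domestic pressure dovish), facing Hold firm: Concede gives 7, Hold firm gives 3. Proposed Concede is best. ✓
Country B (domestic pressure hawkish), facing Hold firm: Concede gives -1, Hold firm gives -6. Proposed Concede is best. ✓

Yes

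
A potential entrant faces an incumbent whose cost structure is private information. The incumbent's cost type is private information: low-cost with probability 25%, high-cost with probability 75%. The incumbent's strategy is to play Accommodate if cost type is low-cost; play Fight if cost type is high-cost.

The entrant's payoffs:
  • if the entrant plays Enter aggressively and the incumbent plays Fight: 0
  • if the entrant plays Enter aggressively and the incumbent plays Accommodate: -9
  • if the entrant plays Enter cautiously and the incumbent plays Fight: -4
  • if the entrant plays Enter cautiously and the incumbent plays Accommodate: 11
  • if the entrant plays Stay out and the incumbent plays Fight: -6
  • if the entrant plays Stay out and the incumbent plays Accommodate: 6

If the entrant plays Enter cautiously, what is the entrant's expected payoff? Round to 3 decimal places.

-0.250

E[Enter cautiously] = 0.25·11 + 0.75·(-4) = 2.75 + (-3) = -0.25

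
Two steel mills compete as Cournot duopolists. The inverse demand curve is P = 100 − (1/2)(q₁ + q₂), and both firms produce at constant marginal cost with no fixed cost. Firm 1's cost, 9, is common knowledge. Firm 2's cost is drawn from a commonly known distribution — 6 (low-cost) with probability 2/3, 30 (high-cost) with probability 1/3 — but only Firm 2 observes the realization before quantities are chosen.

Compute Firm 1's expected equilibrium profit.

2048

Type-c best response for Firm 2: q₂(c) = (100 − c) − q₁/2.
Firm 1 maximizes expected profit; its first-order condition is 100 − q₁ − (1/2)E[q₂] − 9 = 0.
Substituting E[q₂] and solving: E[c₂] = 14, so q₁ = (100 − 2·9 + 14)/(3/2) = 64.
E[P] = 100 − (1/2)·(q₁ + E[q₂]) = 41; Firm 1's expected profit = (E[P] − 9)·q₁ = (41 − 9)·64 = 2048.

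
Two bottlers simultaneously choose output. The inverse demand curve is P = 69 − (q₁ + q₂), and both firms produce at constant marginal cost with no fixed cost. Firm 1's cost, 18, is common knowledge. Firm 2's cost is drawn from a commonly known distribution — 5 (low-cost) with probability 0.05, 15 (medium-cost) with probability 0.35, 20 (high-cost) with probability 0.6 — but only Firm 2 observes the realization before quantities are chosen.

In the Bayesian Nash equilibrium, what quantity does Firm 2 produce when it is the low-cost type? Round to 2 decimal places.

Type-c best response for Firm 2: q₂(c) = (69 − c)/2 − q₁/2.
Firm 1 maximizes expected profit; its first-order condition is 69 − 2q₁ − E[q₂] − 18 = 0.
Substituting E[q₂] and solving: E[c₂] = 17.5, so q₁ = (69 − 2·18 + 17.5)/3 = 16.8333.
q₂(low-cost) = (69 − 5 − 16.8333)/2 = 23.5833.

23.58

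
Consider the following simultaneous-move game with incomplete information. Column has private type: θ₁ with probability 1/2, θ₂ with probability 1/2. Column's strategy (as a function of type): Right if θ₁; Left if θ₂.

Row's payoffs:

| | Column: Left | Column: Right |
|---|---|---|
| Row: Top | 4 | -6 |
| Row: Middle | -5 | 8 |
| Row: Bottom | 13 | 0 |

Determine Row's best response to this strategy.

Bottom

E[Top] = 1/2·(-6) + 1/2·(4) = -1
E[Middle] = 1/2·(8) + 1/2·(-5) = 3/2
E[Bottom] = 1/2·(0) + 1/2·(13) = 13/2
Best response: Bottom (13/2 is the largest).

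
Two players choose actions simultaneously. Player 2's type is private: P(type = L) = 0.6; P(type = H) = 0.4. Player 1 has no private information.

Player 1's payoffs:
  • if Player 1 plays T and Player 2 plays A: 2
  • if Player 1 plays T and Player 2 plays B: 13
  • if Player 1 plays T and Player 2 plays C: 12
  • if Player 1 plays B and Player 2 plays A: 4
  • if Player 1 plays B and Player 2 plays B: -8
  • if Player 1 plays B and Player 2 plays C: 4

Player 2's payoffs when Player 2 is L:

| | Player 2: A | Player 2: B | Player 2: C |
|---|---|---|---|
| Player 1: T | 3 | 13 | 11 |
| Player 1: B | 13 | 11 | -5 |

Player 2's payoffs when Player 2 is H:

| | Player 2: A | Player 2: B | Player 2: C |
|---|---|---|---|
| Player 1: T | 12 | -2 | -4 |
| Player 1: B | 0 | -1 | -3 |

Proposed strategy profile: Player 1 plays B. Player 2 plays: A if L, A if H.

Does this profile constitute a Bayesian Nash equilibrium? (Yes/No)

Yes

Player 1 plays B: E[B] = 0.6·(4) + 0.4·(4) = 4; E[T] = 2. Best-responding. ✓
Player 2 (type L), facing B: A gives 13, B gives 11, C gives -5. Proposed A is best. ✓
Player 2 (type H), facing B: A gives 0, B gives -1, C gives -3. Proposed A is best. ✓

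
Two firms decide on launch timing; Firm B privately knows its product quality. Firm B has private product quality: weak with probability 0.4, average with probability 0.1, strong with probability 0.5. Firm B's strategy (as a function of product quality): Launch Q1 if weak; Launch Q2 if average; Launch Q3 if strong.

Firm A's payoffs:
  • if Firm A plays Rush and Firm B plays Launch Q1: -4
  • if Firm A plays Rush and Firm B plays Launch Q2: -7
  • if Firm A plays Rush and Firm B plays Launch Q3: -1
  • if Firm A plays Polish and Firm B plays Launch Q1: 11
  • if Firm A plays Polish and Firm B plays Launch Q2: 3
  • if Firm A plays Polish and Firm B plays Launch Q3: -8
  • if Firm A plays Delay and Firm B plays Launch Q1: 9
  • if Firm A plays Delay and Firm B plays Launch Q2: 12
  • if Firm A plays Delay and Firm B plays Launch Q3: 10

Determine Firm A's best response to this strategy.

Delay

E[Rush] = 0.4·(-4) + 0.1·(-7) + 0.5·(-1) = -2.8
E[Polish] = 0.4·(11) + 0.1·(3) + 0.5·(-8) = 0.7
E[Delay] = 0.4·(9) + 0.1·(12) + 0.5·(10) = 9.8
Best response: Delay (9.8 is the largest).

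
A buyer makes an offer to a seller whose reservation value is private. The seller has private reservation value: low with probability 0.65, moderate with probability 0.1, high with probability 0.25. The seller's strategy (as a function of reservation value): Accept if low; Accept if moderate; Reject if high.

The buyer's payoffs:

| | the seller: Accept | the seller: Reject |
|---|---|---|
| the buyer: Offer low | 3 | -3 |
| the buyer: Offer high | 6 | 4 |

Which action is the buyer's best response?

Compute the buyer's expected payoff for each action, taking the expectation over the seller's type.
E[Offer low] = 0.65·(3) + 0.1·(3) + 0.25·(-3) = 1.5
E[Offer high] = 0.65·(6) + 0.1·(6) + 0.25·(4) = 5.5
Best response: Offer high (5.5 is the largest).

Offer high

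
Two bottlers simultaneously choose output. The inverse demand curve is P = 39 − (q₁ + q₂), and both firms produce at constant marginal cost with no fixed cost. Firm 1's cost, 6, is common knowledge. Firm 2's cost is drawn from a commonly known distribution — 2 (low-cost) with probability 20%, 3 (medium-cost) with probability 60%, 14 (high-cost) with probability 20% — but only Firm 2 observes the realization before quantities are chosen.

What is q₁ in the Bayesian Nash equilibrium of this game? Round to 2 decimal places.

Type-c best response for Firm 2: q₂(c) = (39 − c)/2 − q₁/2.
Firm 1 maximizes expected profit; its first-order condition is 39 − 2q₁ − E[q₂] − 6 = 0.
Substituting E[q₂] and solving: E[c₂] = 5, so q₁ = (39 − 2·6 + 5)/3 = 10.6667.

10.67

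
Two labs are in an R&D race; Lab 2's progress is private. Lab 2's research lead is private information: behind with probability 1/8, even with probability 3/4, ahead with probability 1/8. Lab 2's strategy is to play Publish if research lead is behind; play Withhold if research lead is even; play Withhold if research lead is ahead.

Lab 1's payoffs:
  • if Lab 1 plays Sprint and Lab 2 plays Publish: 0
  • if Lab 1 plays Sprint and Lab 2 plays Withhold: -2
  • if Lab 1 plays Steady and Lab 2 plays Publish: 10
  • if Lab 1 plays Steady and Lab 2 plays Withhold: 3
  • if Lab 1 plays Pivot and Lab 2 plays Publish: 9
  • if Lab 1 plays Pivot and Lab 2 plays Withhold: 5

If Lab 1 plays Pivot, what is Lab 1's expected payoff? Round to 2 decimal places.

5.50

Take the expectation over Lab 2's research lead, weighting each type's action by its prior probability.
E[Pivot] = 1/8·9 + 3/4·5 + 1/8·5 = 9/8 + 15/4 + 5/8 = 11/2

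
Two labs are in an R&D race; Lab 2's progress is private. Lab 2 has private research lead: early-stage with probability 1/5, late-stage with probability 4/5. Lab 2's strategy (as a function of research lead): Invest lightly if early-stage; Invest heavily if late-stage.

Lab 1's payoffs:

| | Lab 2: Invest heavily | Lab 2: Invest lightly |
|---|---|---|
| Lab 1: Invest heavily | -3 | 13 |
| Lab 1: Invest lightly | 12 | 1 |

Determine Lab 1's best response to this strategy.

Invest lightly

E[Invest heavily] = 1/5·(13) + 4/5·(-3) = 1/5
E[Invest lightly] = 1/5·(1) + 4/5·(12) = 49/5
Best response: Invest lightly (49/5 is the largest).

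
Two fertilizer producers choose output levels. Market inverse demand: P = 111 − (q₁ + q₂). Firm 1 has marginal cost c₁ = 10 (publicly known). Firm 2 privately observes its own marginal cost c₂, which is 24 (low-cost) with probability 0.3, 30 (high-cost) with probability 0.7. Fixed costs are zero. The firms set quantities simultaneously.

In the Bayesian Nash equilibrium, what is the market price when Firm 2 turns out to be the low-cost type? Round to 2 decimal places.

Type-c best response for Firm 2: q₂(c) = (111 − c)/2 − q₁/2.
Firm 1 maximizes expected profit; its first-order condition is 111 − 2q₁ − E[q₂] − 10 = 0.
Substituting E[q₂] and solving: E[c₂] = 28.2, so q₁ = (111 − 2·10 + 28.2)/3 = 39.7333.
q₂(low-cost) = 23.6333, so P = 111 − (39.7333 + 23.6333) = 47.6333.

47.63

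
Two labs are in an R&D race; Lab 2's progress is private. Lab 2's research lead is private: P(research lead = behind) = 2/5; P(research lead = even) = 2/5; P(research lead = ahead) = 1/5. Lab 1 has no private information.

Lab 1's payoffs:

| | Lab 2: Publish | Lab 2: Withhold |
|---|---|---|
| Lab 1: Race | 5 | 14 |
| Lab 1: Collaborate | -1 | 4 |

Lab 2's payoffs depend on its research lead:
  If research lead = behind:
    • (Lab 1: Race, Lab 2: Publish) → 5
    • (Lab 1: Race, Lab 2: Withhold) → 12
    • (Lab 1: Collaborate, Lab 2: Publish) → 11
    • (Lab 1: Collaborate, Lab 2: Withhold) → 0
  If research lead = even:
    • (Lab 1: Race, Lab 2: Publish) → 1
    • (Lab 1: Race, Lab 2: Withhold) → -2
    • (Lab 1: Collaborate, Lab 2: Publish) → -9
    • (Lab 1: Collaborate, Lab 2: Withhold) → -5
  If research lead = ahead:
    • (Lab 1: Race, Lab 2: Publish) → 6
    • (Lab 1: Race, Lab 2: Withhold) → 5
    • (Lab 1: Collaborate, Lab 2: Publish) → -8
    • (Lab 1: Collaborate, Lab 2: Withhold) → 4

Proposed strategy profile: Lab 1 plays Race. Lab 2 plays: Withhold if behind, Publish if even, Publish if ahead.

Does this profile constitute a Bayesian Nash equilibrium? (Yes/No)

Lab 1 plays Race: E[Race] = 2/5·(14) + 2/5·(5) + 1/5·(5) = 43/5; E[Collaborate] = 1. Best-responding. ✓
Lab 2 (research lead behind), facing Race: Publish gives 5, Withhold gives 12. Proposed Withhold is best. ✓
Lab 2 (research lead even), facing Race: Publish gives 1, Withhold gives -2. Proposed Publish is best. ✓
Lab 2 (research lead ahead), facing Race: Publish gives 6, Withhold gives 5. Proposed Publish is best. ✓

Yes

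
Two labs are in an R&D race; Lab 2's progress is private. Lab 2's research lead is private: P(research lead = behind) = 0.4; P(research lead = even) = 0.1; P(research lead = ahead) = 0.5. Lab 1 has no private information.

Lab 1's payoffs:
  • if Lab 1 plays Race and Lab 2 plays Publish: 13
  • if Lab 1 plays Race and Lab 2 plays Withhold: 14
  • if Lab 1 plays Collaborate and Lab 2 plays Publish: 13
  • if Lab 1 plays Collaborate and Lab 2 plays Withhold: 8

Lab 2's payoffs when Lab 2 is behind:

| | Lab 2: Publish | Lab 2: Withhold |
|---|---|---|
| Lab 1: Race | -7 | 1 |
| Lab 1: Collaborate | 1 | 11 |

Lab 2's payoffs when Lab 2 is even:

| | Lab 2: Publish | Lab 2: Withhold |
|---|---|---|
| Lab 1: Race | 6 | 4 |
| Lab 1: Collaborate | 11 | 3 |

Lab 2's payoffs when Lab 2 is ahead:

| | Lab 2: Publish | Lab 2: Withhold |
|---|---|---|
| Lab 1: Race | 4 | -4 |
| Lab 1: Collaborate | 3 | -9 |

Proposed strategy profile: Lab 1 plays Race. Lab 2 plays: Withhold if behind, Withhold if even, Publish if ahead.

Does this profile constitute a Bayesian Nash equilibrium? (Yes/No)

No

Lab 1 plays Race: E[Race] = 0.4·(14) + 0.1·(14) + 0.5·(13) = 13.5; E[Collaborate] = 10.5. Best-responding. ✓
Lab 2 (research lead behind), facing Race: Publish gives -7, Withhold gives 1. Proposed Withhold is best. ✓
Lab 2 (research lead even), facing Race: Publish gives 6, Withhold gives 4. Proposed Withhold is not best — profitable deviation exists. ✗
Lab 2 (research lead ahead), facing Race: Publish gives 4, Withhold gives -4. Proposed Publish is best. ✓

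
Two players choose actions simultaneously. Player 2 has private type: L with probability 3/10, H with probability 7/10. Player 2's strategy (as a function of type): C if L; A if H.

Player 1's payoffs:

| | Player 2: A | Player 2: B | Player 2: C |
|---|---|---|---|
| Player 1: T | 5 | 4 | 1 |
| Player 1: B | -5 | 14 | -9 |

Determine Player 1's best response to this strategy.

Compute Player 1's expected payoff for each action, taking the expectation over Player 2's type.
E[T] = 3/10·(1) + 7/10·(5) = 19/5
E[B] = 3/10·(-9) + 7/10·(-5) = -31/5
Best response: T (19/5 is the largest).

T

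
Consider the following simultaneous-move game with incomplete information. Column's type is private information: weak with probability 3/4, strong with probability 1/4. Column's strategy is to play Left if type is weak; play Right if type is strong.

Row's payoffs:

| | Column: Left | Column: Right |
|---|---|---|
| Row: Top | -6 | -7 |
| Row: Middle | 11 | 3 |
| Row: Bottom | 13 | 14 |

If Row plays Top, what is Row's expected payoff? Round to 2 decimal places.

-6.25

E[Top] = 3/4·(-6) + 1/4·(-7) = (-9/2) + (-7/4) = -25/4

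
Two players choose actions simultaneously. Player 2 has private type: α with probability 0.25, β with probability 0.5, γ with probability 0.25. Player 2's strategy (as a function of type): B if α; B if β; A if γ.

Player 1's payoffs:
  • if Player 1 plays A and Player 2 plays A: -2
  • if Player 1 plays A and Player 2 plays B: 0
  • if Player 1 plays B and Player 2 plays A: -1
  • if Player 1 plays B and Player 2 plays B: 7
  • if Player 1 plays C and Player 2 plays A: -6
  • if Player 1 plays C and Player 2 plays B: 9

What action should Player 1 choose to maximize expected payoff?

Compute Player 1's expected payoff for each action, taking the expectation over Player 2's type.
E[A] = 0.25·(0) + 0.5·(0) + 0.25·(-2) = -0.5
E[B] = 0.25·(7) + 0.5·(7) + 0.25·(-1) = 5
E[C] = 0.25·(9) + 0.5·(9) + 0.25·(-6) = 5.25
Best response: C (5.25 is the largest).

C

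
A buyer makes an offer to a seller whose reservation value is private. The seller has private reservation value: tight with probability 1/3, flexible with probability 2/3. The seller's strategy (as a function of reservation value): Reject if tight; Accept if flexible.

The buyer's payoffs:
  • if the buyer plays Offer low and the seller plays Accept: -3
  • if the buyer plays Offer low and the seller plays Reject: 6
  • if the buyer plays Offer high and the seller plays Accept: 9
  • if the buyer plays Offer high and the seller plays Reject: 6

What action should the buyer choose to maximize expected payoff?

Offer high

Compute the buyer's expected payoff for each action, taking the expectation over the seller's type.
E[Offer low] = 1/3·(6) + 2/3·(-3) = 0
E[Offer high] = 1/3·(6) + 2/3·(9) = 8
Best response: Offer high (8 is the largest).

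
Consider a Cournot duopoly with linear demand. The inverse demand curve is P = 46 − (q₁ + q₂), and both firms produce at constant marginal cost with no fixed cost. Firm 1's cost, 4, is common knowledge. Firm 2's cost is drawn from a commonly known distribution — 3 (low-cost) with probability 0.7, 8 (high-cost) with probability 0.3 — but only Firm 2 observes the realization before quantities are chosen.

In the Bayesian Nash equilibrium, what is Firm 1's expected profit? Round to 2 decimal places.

200.69

Type-c best response for Firm 2: q₂(c) = (46 − c)/2 − q₁/2.
Firm 1 maximizes expected profit; its first-order condition is 46 − 2q₁ − E[q₂] − 4 = 0.
Substituting E[q₂] and solving: E[c₂] = 4.5, so q₁ = (46 − 2·4 + 4.5)/3 = 14.1667.
E[P] = 46 − (q₁ + E[q₂]) = 18.1667; Firm 1's expected profit = (E[P] − 4)·q₁ = (18.1667 − 4)·14.1667 = 200.694.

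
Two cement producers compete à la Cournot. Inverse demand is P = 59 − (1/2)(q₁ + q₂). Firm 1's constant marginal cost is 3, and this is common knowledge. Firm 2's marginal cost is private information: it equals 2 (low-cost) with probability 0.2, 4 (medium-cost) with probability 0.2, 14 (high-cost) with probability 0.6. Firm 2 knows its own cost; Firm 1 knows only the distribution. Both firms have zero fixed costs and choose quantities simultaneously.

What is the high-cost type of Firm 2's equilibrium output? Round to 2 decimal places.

Firm 2 with cost c maximizes (59 − (1/2)(q₁+q₂) − c)·q₂, giving q₂(c) = (59 − c − (1/2)q₁).
E[c₂] = 0.2·2 + 0.2·4 + 0.6·14 = 9.6
Firm 1's FOC against E[q₂] yields q₁ = (59 − 2·3 + E[c₂])/(3/2) = (59 − 6 + 9.6)/(3/2) = 41.7333.
q₂(high-cost) = (59 − 14 − (1/2)·41.7333) = 24.1333.

24.13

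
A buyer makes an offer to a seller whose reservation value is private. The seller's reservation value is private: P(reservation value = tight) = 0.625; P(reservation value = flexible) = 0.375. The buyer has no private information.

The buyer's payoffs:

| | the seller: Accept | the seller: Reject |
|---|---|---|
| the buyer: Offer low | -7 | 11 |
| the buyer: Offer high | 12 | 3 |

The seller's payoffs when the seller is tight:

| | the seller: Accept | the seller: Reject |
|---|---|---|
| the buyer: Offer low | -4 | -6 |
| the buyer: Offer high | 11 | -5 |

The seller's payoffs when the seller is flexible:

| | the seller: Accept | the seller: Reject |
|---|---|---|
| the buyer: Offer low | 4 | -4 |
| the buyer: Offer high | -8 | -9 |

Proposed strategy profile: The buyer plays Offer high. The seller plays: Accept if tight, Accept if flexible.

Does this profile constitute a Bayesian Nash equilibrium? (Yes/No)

Yes

A profile is a BNE iff every type of every player is best-responding given beliefs about the other side.
The buyer plays Offer high: E[Offer high] = 0.625·(12) + 0.375·(12) = 12; E[Offer low] = -7. Best-responding. ✓
The seller (reservation value tight), facing Offer high: Accept gives 11, Reject gives -5. Proposed Accept is best. ✓
The seller (reservation value flexible), facing Offer high: Accept gives -8, Reject gives -9. Proposed Accept is best. ✓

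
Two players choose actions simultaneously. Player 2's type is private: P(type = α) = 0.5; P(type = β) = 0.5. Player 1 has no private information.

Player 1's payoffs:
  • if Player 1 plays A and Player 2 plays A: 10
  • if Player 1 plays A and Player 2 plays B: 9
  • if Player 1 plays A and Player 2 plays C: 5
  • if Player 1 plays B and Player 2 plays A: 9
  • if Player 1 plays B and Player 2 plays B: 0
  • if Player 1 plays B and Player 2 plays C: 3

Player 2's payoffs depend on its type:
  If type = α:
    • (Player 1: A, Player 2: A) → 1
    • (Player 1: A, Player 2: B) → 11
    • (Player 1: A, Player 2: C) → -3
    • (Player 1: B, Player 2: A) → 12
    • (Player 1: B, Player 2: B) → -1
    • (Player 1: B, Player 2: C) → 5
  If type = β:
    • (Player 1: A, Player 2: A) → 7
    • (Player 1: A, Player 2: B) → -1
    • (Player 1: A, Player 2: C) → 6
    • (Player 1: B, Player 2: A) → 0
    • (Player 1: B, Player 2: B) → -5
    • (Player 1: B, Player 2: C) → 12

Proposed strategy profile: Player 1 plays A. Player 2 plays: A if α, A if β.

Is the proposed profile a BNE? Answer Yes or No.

A profile is a BNE iff every type of every player is best-responding given beliefs about the other side.
Player 1 plays A: E[A] = 0.5·(10) + 0.5·(10) = 10; E[B] = 9. Best-responding. ✓
Player 2 (type α), facing A: A gives 1, B gives 11, C gives -3. Proposed A is not best — profitable deviation exists. ✗
Player 2 (type β), facing A: A gives 7, B gives -1, C gives 6. Proposed A is best. ✓

No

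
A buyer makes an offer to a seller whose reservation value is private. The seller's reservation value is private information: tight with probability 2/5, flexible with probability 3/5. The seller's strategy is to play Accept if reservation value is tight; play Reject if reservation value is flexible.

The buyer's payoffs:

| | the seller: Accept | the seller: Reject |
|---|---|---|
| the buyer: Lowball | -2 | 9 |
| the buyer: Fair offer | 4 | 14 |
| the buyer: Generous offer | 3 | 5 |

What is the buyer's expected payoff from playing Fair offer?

10

Take the expectation over the seller's reservation value, weighting each type's action by its prior probability.
E[Fair offer] = 2/5·4 + 3/5·14 = 8/5 + 42/5 = 10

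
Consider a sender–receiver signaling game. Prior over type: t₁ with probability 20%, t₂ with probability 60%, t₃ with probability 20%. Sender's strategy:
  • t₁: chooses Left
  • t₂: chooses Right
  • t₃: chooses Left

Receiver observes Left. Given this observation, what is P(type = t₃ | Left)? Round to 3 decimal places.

0.500

P(Left) = 0.2·1 + 0.6·0 + 0.2·1 = 0.4
P(t₃ | Left) = (0.2·1) / 0.4 = 0.2 / 0.4 = 0.5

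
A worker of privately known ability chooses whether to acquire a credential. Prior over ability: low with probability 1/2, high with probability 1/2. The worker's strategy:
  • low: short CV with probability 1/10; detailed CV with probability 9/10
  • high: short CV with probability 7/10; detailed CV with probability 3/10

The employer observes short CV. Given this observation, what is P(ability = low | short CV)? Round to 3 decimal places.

Apply Bayes' rule using the sender's strategy as the likelihood.
P(short CV) = (1/2)·(1/10) + (1/2)·(7/10) = 2/5
P(low | short CV) = ((1/2)·(1/10)) / (2/5) = (1/20) / (2/5) = 1/8

0.125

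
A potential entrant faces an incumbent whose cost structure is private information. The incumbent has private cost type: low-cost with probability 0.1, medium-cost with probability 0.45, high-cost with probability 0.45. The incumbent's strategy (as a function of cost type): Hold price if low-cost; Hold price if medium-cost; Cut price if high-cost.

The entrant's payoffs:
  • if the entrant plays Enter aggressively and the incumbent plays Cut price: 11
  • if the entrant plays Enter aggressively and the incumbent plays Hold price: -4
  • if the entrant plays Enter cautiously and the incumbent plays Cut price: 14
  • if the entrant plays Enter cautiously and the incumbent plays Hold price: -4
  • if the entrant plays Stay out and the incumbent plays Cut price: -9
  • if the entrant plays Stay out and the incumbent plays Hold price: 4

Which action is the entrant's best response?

Enter cautiously

E[Enter aggressively] = 0.1·(-4) + 0.45·(-4) + 0.45·(11) = 2.75
E[Enter cautiously] = 0.1·(-4) + 0.45·(-4) + 0.45·(14) = 4.1
E[Stay out] = 0.1·(4) + 0.45·(4) + 0.45·(-9) = -1.85
Best response: Enter cautiously (4.1 is the largest).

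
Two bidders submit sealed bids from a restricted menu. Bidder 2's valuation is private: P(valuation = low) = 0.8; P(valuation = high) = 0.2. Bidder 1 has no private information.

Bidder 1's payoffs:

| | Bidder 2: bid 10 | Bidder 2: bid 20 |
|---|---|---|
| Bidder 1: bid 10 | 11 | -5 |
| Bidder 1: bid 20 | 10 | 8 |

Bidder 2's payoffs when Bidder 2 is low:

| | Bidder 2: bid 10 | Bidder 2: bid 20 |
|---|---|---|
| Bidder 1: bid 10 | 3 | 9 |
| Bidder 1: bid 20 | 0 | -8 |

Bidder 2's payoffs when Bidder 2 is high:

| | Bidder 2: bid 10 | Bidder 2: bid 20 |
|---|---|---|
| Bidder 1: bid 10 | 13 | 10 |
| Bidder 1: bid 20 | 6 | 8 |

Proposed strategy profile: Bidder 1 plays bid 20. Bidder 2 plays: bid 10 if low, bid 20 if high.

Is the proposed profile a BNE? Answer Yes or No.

Bidder 1 plays bid 20: E[bid 20] = 0.8·(10) + 0.2·(8) = 9.6; E[bid 10] = 7.8. Best-responding. ✓
Bidder 2 (valuation low), facing bid 20: bid 10 gives 0, bid 20 gives -8. Proposed bid 10 is best. ✓
Bidder 2 (valuation high), facing bid 20: bid 10 gives 6, bid 20 gives 8. Proposed bid 20 is best. ✓

Yes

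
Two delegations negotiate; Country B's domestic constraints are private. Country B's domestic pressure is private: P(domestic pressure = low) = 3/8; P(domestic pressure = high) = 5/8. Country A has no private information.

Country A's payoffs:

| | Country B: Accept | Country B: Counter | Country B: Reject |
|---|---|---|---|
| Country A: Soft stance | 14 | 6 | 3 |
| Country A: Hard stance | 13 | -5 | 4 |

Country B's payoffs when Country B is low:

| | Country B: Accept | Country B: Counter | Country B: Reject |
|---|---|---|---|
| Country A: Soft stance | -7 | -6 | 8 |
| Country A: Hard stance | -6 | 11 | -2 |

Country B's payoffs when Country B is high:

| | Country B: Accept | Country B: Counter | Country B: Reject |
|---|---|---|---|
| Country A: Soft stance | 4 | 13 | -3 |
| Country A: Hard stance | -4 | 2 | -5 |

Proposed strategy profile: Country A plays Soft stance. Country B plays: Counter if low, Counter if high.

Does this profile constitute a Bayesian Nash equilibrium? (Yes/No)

No

Country A plays Soft stance: E[Soft stance] = 3/8·(6) + 5/8·(6) = 6; E[Hard stance] = -5. Best-responding. ✓
Country B (domestic pressure low), facing Soft stance: Accept gives -7, Counter gives -6, Reject gives 8. Proposed Counter is not best — profitable deviation exists. ✗
Country B (domestic pressure high), facing Soft stance: Accept gives 4, Counter gives 13, Reject gives -3. Proposed Counter is best. ✓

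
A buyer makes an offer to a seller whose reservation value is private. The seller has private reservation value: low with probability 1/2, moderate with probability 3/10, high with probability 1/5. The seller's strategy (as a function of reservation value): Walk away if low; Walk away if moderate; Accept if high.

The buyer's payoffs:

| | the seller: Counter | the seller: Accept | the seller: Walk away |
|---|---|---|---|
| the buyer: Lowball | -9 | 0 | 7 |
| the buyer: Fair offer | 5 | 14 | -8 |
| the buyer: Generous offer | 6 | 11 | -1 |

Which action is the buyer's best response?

Lowball

E[Lowball] = 1/2·(7) + 3/10·(7) + 1/5·(0) = 28/5
E[Fair offer] = 1/2·(-8) + 3/10·(-8) + 1/5·(14) = -18/5
E[Generous offer] = 1/2·(-1) + 3/10·(-1) + 1/5·(11) = 7/5
Best response: Lowball (28/5 is the largest).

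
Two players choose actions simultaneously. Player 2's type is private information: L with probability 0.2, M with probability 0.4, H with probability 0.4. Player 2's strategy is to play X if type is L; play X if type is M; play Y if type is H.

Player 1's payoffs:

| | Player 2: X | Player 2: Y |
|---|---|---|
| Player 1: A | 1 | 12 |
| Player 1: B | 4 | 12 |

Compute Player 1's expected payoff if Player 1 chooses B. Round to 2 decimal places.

7.20

Take the expectation over Player 2's type, weighting each type's action by its prior probability.
E[B] = 0.2·4 + 0.4·4 + 0.4·12 = 0.8 + 1.6 + 4.8 = 7.2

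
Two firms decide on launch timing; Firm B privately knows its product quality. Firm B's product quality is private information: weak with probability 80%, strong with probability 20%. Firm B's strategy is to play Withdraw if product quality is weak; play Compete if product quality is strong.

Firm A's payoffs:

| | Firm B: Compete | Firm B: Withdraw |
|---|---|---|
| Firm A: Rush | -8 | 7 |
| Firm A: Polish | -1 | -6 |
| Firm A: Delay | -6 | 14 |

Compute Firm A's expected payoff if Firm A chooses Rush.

E[Rush] = 0.8·7 + 0.2·(-8) = 5.6 + (-1.6) = 4

4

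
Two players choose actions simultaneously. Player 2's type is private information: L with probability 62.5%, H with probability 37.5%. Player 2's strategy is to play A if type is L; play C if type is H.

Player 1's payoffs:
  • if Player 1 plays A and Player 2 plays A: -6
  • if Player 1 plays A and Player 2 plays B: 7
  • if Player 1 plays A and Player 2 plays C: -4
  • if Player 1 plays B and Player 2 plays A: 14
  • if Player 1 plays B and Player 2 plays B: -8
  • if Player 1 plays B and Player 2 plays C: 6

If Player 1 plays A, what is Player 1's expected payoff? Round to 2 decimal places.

E[A] = 0.625·(-6) + 0.375·(-4) = (-3.75) + (-1.5) = -5.25

-5.25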